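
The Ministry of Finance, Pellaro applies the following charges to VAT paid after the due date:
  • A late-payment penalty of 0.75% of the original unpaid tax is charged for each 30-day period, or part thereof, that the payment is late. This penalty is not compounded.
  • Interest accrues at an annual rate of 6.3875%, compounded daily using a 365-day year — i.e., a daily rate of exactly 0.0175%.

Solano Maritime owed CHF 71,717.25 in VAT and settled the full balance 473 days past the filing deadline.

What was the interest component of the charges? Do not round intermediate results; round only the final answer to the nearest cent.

CHF 6,188.45

Interest: CHF 71,717.25 × ((1 + 0.000175)^473 − 1) = CHF 71,717.25 × 0.08628950… = CHF 6,188.4454…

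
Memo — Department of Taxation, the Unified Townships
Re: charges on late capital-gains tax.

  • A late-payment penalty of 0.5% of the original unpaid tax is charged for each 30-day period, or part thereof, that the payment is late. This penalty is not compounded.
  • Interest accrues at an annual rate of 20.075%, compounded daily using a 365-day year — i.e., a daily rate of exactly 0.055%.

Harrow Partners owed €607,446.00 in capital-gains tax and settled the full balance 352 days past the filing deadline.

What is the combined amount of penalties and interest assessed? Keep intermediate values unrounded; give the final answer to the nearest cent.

€166,164.52

Penalty periods: ⌈352/30⌉ = 12; penalty = 12 × 0.5% × €607,446.00 = €36,446.76
Interest: €607,446.00 × ((1 + 0.00055)^352 − 1) = €607,446.00 × 0.21354615… = €129,717.7573…
Penalties + interest = €36,446.7600 + €129,717.7573… = €166,164.52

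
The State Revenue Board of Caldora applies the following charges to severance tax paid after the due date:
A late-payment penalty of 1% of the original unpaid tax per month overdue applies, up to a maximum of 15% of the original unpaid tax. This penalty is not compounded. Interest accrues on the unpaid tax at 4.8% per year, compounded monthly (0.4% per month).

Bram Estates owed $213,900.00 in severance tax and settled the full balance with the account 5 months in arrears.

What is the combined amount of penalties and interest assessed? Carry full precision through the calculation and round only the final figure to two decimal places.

$15,007.36

Penalty: 5 × 1% × $213,900.00 = $10,695.00 (below the 15% cap of $32,085.00)
Interest: $213,900.00 × ((1 + 0.004)^5 − 1) = $213,900.00 × 0.0201606… = $4,312.3612…
Penalties + interest = $10,695.0000 + $4,312.3612… = $15,007.36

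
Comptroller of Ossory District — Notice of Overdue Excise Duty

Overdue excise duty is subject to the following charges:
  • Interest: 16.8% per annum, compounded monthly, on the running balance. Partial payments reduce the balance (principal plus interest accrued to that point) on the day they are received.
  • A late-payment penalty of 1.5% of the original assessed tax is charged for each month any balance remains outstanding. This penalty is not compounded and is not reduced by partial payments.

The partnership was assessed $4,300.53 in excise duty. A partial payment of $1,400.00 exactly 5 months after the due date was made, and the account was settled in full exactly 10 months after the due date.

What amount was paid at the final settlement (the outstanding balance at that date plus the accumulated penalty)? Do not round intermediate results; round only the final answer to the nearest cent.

Monthly rate = 16.8% ÷ 12 = 1.4%
Balance at month 5: $4,300.5300 × (1 + 0.014)^5 = $4,610.1150…
After $1,400.00 payment: $4,610.1150… − $1,400.00 = $3,210.1150…
Balance at month 10: $3,210.1150… × (1 + 0.014)^5 = $3,441.2036…
Penalty: 10 × 1.5% × $4,300.53 = $645.08…
Final settlement = outstanding balance + penalty = $3,441.2036… + $645.08… = $4,086.28

$4,086.28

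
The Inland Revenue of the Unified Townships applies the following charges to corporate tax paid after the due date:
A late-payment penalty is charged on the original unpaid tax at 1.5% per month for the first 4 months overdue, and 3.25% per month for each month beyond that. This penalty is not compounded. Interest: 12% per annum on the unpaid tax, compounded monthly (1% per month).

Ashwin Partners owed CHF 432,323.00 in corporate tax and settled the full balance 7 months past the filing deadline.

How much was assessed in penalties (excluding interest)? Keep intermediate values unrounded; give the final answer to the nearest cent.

CHF 68,090.87

Penalty, months 1–4: 4 × 1.5% × CHF 432,323.00 = CHF 25,939.38
Penalty, months 5–7: 3 × 3.25% × CHF 432,323.00 = CHF 42,151.49…
Total penalty = CHF 25,939.38 + CHF 42,151.49… = CHF 68,090.87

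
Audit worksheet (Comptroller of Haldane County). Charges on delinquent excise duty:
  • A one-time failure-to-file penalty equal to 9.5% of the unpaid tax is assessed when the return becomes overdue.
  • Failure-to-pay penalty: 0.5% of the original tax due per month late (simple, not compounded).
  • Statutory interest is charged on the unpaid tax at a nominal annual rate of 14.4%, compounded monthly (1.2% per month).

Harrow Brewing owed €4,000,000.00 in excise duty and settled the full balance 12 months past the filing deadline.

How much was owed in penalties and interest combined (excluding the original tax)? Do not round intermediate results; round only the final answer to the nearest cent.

Failure-to-file penalty: 9.5% × €4,000,000.00 = €380,000.00
Failure-to-pay penalty: 12 × 0.5% × €4,000,000.00 = €240,000.00
Interest: €4,000,000.00 × ((1 + 0.012)^12 − 1) = €4,000,000.00 × 0.1538946… = €615,578.4967…
Penalties + interest = €620,000.0000 + €615,578.4967… = €1,235,578.50

€1,235,578.50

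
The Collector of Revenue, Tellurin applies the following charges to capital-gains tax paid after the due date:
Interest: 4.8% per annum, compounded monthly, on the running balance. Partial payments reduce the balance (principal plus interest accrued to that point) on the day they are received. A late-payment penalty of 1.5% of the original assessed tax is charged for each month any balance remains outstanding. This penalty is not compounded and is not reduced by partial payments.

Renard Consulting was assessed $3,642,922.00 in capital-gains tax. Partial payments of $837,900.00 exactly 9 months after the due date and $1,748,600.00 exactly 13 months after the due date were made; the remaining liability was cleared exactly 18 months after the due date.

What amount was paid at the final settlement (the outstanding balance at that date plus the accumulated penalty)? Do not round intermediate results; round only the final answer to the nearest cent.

$2,245,507.87

Monthly rate = 4.8% ÷ 12 = 0.4%
Balance at month 9: $3,642,922.0000 × (1 + 0.004)^9 = $3,776,185.2174…
After $837,900.00 payment: $3,776,185.2174… − $837,900.00 = $2,938,285.2174…
Balance at month 13: $2,938,285.2174… × (1 + 0.004)^4 = $2,985,580.6092…
After $1,748,600.00 payment: $2,985,580.6092… − $1,748,600.00 = $1,236,980.6092…
Balance at month 18: $1,236,980.6092… × (1 + 0.004)^5 = $1,261,918.9315…
Penalty: 18 × 1.5% × $3,642,922.00 = $983,588.94
Final settlement = outstanding balance + penalty = $1,261,918.9315… + $983,588.94 = $2,245,507.87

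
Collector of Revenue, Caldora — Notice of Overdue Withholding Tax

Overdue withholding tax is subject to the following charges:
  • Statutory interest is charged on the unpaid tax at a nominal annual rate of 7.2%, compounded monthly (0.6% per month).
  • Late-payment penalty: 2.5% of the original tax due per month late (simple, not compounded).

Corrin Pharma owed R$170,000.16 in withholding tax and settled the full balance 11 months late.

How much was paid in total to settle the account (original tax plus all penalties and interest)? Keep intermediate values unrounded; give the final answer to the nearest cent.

R$228,312.95

Late-payment penalty: 11 × 2.5% × R$170,000.16 = R$46,750.04…
Interest: R$170,000.16 × ((1 + 0.006)^11 − 1) = R$170,000.16 × 0.0680161… = R$11,562.7430…
Total = R$170,000.16 + R$46,750.0440 + R$11,562.7430… = R$228,312.95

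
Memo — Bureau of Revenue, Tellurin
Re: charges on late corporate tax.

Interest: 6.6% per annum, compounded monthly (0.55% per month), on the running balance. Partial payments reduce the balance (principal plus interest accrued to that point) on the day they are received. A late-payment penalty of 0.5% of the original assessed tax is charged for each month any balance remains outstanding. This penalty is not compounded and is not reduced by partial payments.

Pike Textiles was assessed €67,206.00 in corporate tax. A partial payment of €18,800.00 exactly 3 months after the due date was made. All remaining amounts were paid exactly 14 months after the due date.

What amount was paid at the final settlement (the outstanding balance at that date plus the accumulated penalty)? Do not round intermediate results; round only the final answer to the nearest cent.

€57,305.22

Balance at month 3: €67,206.0000 × (1 + 0.0055)^3 = €68,321.0091…
After €18,800.00 payment: €68,321.0091… − €18,800.00 = €49,521.0091…
Balance at month 14: €49,521.0091… × (1 + 0.0055)^11 = €52,600.7953…
Penalty: 14 × 0.5% × €67,206.00 = €4,704.42
Final settlement = outstanding balance + penalty = €52,600.7953… + €4,704.42 = €57,305.22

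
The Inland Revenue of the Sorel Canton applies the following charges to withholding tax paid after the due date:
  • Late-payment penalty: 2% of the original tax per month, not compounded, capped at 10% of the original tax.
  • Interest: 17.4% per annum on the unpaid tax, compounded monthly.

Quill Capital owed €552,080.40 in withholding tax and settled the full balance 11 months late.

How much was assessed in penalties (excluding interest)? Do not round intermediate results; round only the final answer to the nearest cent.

Penalty (uncapped): 11 × 2% × €552,080.40 = €121,457.69…; cap = 10% × €552,080.40 = €55,208.04 → penalty = €55,208.04

€55,208.04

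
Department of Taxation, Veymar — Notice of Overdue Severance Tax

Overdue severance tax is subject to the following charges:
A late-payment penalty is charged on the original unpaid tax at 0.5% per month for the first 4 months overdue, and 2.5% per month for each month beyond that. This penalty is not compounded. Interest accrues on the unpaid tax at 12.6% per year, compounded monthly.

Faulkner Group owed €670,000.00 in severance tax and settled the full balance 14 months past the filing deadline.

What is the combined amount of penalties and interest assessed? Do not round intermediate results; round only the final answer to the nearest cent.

€286,402.59

Penalty, months 1–4: 4 × 0.5% × €670,000.00 = €13,400.00
Penalty, months 5–14: 10 × 2.5% × €670,000.00 = €167,500.00
Interest (12.6%/yr ÷ 12 = 1.05%/month): €670,000.00 × ((1 + 0.0105)^14 − 1) = €105,502.5900…
Penalties + interest = €180,900.0000 + €105,502.5900… = €286,402.59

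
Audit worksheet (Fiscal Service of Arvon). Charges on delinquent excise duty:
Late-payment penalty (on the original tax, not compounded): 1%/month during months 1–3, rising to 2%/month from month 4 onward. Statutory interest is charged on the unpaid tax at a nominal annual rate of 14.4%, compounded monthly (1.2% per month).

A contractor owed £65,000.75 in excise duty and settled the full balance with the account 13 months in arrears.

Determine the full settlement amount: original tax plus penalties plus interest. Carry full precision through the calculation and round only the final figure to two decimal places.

£90,854.24

Penalty, months 1–3: 3 × 1% × £65,000.75 = £1,950.02…
Penalty, months 4–13: 10 × 2% × £65,000.75 = £13,000.15
Interest: £65,000.75 × ((1 + 0.012)^13 − 1) = £65,000.75 × 0.1677414… = £10,903.3142…
Total = £65,000.75 + £14,950.1725 + £10,903.3142… = £90,854.24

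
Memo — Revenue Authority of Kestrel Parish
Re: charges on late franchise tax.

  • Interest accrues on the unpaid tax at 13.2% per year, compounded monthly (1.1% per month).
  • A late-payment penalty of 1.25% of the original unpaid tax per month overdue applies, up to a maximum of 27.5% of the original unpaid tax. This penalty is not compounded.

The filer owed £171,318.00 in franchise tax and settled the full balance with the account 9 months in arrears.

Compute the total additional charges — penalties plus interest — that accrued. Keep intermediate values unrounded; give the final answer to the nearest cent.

£36,999.49

Penalty: 9 × 1.25% × £171,318.00 = £19,273.28… (below the 27.5% cap of £47,112.45)
Interest: £171,318.00 × ((1 + 0.011)^9 − 1) = £171,318.00 × 0.1034697… = £17,726.2168…
Penalties + interest = £19,273.2750 + £17,726.2168… = £36,999.49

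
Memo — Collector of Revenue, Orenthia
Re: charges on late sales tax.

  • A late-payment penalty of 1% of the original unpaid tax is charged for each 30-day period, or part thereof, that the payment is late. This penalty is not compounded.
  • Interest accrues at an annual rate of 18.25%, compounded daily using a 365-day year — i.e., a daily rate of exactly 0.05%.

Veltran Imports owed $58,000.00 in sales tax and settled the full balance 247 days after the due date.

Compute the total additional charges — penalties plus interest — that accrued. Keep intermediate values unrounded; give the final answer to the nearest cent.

$12,842.07

Penalty periods: ⌈247/30⌉ = 9; penalty = 9 × 1% × $58,000.00 = $5,220.00
Interest: $58,000.00 × ((1 + 0.0005)^247 − 1) = $58,000.00 × 0.13141508… = $7,622.0748…
Penalties + interest = $5,220.0000 + $7,622.0748… = $12,842.07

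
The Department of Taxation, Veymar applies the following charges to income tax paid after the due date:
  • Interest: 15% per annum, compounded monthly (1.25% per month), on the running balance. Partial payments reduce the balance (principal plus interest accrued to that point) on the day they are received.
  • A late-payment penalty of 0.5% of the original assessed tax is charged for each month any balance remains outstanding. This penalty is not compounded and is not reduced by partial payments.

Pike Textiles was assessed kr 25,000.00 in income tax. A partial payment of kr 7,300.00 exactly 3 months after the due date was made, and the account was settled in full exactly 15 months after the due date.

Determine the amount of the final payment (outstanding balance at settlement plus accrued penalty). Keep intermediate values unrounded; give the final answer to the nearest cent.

Balance at month 3: kr 25,000.0000 × (1 + 0.0125)^3 = kr 25,949.2676…
After kr 7,300.00 payment: kr 25,949.2676… − kr 7,300.00 = kr 18,649.2676…
Balance at month 15: kr 18,649.2676… × (1 + 0.0125)^12 = kr 21,647.2216…
Penalty: 15 × 0.5% × kr 25,000.00 = kr 1,875.00
Final settlement = outstanding balance + penalty = kr 21,647.2216… + kr 1,875.00 = kr 23,522.22

kr 23,522.22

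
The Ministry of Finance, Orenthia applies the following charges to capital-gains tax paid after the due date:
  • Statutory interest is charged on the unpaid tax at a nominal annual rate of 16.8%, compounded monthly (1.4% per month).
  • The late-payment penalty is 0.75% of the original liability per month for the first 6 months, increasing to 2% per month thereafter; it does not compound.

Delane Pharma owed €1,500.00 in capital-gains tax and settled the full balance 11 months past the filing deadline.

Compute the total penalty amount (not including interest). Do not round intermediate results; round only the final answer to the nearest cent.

Penalty, months 1–6: 6 × 0.75% × €1,500.00 = €67.50
Penalty, months 7–11: 5 × 2% × €1,500.00 = €150.00
Total penalty = €67.50 + €150.00 = €217.50

€217.50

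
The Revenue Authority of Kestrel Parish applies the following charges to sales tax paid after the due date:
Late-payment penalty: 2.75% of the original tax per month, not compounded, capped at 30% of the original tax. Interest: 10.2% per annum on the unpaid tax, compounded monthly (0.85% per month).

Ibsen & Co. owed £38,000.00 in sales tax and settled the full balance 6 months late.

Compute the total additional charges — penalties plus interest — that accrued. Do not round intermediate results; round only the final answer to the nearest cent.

£8,249.65

Penalty: 6 × 2.75% × £38,000.00 = £6,270.00 (below the 30% cap of £11,400.00)
Interest: £38,000.00 × ((1 + 0.0085)^6 − 1) = £38,000.00 × 0.0520961… = £1,979.6522…
Penalties + interest = £6,270.0000 + £1,979.6522… = £8,249.65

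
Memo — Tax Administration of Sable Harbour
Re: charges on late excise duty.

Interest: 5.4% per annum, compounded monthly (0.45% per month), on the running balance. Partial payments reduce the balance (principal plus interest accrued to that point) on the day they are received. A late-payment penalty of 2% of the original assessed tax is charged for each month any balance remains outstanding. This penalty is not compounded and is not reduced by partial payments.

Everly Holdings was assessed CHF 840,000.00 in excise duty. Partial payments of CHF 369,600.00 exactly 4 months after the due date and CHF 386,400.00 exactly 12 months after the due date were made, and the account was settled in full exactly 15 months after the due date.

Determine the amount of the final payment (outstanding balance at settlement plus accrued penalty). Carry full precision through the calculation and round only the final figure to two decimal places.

Balance at month 4: CHF 840,000.0000 × (1 + 0.0045)^4 = CHF 855,222.3665…
After CHF 369,600.00 payment: CHF 855,222.3665… − CHF 369,600.00 = CHF 485,622.3665…
Balance at month 12: CHF 485,622.3665… × (1 + 0.0045)^8 = CHF 503,382.6117…
After CHF 386,400.00 payment: CHF 503,382.6117… − CHF 386,400.00 = CHF 116,982.6117…
Balance at month 15: CHF 116,982.6117… × (1 + 0.0045)^3 = CHF 118,568.9943…
Penalty: 15 × 2% × CHF 840,000.00 = CHF 252,000.00
Final settlement = outstanding balance + penalty = CHF 118,568.9943… + CHF 252,000.00 = CHF 370,568.99

CHF 370,568.99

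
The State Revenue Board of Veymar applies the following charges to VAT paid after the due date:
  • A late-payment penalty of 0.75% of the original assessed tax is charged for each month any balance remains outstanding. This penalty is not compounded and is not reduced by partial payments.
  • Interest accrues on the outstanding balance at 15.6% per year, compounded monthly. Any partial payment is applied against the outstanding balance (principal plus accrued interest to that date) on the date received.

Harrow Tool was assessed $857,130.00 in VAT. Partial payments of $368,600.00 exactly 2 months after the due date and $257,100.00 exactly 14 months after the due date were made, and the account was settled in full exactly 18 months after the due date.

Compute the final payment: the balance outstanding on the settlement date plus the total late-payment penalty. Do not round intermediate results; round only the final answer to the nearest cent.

Monthly rate = 15.6% ÷ 12 = 1.3%
Balance at month 2: $857,130.0000 × (1 + 0.013)^2 = $879,560.2350…
After $368,600.00 payment: $879,560.2350… − $368,600.00 = $510,960.2350…
Balance at month 14: $510,960.2350… × (1 + 0.013)^12 = $596,623.6260…
After $257,100.00 payment: $596,623.6260… − $257,100.00 = $339,523.6260…
Balance at month 18: $339,523.6260… × (1 + 0.013)^4 = $357,526.1249…
Penalty: 18 × 0.75% × $857,130.00 = $115,712.55
Final settlement = outstanding balance + penalty = $357,526.1249… + $115,712.55 = $473,238.67

$473,238.67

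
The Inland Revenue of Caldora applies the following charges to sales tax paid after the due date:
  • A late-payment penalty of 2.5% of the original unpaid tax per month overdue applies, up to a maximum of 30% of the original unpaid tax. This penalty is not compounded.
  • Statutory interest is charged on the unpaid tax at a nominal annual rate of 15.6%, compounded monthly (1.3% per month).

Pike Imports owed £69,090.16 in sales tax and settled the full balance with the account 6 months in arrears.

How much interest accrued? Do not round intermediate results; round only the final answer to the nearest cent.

Interest: £69,090.16 × ((1 + 0.013)^6 − 1) = £69,090.16 × 0.0805794… = £5,567.2416…

£5,567.24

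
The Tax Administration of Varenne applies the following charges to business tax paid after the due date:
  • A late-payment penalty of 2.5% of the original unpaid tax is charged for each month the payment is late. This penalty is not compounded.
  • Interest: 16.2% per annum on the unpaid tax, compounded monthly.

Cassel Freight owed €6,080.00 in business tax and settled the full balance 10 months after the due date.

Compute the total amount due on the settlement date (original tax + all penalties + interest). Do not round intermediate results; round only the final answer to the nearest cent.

Late-payment penalty = 2.5% × €6,080.00 × 10 mo = €1,520.00
Interest (16.2%/yr ÷ 12 = 1.35%/month): €6,080.00 × ((1 + 0.0135)^10 − 1) = €872.5018…
Total = €6,080.00 + €1,520.0000 + €872.5018… = €8,472.50

€8,472.50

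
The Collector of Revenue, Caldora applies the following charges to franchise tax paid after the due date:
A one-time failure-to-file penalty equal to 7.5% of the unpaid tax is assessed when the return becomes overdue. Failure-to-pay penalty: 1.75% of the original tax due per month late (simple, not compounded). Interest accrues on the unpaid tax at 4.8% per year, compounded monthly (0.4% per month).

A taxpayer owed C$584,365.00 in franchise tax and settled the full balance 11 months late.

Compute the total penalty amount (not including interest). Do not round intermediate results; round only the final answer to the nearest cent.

Failure-to-file penalty: 7.5% × C$584,365.00 = C$43,827.38…
Failure-to-pay penalty = 1.75% × C$584,365.00 × 11 mo = C$112,490.26…
Total penalty = C$43,827.38… + C$112,490.26… = C$156,317.64

C$156,317.64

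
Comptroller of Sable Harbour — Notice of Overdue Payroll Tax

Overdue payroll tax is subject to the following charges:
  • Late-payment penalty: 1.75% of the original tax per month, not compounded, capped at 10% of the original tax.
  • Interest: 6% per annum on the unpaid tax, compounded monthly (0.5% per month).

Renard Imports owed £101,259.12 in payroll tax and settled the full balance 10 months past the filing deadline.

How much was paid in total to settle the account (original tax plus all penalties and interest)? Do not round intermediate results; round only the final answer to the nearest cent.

Penalty (uncapped): 10 × 1.75% × £101,259.12 = £17,720.35…; cap = 10% × £101,259.12 = £10,125.91… → penalty = £10,125.91…
Interest: £101,259.12 × ((1 + 0.005)^10 − 1) = £101,259.12 × 0.0511401… = £5,178.4048…
Total = £101,259.12 + £10,125.9120 + £5,178.4048… = £116,563.44

£116,563.44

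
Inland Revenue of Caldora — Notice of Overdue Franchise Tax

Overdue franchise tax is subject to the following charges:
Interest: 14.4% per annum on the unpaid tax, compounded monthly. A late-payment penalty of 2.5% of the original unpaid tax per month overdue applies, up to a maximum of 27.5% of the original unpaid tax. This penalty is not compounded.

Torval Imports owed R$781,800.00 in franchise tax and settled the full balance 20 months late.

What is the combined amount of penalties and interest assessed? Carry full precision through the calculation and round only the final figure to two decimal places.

Penalty (uncapped): 20 × 2.5% × R$781,800.00 = R$390,900.00; cap = 27.5% × R$781,800.00 = R$214,995.00 → penalty = R$214,995.00
Interest (14.4%/yr ÷ 12 = 1.2%/month): R$781,800.00 × ((1 + 0.012)^20 − 1) = R$210,643.7845…
Penalties + interest = R$214,995.0000 + R$210,643.7845… = R$425,638.78

R$425,638.78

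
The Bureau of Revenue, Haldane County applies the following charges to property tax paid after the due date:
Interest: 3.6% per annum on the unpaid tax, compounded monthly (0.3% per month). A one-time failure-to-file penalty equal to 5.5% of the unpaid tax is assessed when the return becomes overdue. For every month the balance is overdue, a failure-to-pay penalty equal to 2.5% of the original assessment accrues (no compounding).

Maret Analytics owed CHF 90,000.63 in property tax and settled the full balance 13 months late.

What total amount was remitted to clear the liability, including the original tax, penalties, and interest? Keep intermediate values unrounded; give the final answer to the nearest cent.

CHF 127,774.77

Failure-to-file penalty: 5.5% × CHF 90,000.63 = CHF 4,950.03…
Failure-to-pay penalty: 13 × 2.5% × CHF 90,000.63 = CHF 29,250.20…
Interest: CHF 90,000.63 × ((1 + 0.003)^13 − 1) = CHF 90,000.63 × 0.0397098… = CHF 3,573.9052…
Total = CHF 90,000.63 + CHF 34,200.2394 + CHF 3,573.9052… = CHF 127,774.77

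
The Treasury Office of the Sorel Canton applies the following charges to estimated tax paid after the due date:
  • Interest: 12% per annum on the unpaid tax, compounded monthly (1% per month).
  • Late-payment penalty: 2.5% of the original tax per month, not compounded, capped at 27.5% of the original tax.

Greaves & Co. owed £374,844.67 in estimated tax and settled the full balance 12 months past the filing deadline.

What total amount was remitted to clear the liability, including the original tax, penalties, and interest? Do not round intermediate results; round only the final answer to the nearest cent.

£525,466.64

Penalty (uncapped): 12 × 2.5% × £374,844.67 = £112,453.40…; cap = 27.5% × £374,844.67 = £103,082.28… → penalty = £103,082.28…
Interest: £374,844.67 × ((1 + 0.01)^12 − 1) = £374,844.67 × 0.1268250… = £47,539.6866…
Total = £374,844.67 + £103,082.2843… + £47,539.6866… = £525,466.64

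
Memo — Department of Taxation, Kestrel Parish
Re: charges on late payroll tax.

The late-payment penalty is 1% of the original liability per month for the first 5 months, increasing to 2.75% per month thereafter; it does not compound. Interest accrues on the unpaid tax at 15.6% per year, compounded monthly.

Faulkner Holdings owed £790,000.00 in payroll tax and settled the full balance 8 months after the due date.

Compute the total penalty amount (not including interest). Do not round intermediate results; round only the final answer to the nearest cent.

Penalty, months 1–5: 5 × 1% × £790,000.00 = £39,500.00
Penalty, months 6–8: 3 × 2.75% × £790,000.00 = £65,175.00
Total penalty = £39,500.00 + £65,175.00 = £104,675.00

£104,675.00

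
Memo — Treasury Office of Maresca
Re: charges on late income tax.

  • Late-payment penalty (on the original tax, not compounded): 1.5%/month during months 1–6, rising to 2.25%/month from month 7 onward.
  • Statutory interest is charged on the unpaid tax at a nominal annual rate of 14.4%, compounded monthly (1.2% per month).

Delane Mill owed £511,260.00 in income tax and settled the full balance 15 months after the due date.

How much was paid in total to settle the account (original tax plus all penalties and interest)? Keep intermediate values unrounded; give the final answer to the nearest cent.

£760,977.44

Penalty, months 1–6: 6 × 1.5% × £511,260.00 = £46,013.40
Penalty, months 7–15: 9 × 2.25% × £511,260.00 = £103,530.15
Interest: £511,260.00 × ((1 + 0.012)^15 − 1) = £511,260.00 × 0.1959353… = £100,173.8851…
Total = £511,260.00 + £149,543.5500 + £100,173.8851… = £760,977.44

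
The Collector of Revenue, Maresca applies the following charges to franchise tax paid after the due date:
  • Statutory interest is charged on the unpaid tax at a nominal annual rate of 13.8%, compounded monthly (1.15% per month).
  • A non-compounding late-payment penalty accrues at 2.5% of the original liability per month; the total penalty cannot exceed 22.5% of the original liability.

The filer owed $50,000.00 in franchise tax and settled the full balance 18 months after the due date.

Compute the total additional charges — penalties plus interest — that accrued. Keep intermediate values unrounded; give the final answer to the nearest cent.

$22,676.53

Penalty (uncapped): 18 × 2.5% × $50,000.00 = $22,500.00; cap = 22.5% × $50,000.00 = $11,250.00 → penalty = $11,250.00
Interest: $50,000.00 × ((1 + 0.0115)^18 − 1) = $50,000.00 × 0.2285306… = $11,426.5285…
Penalties + interest = $11,250.0000 + $11,426.5285… = $22,676.53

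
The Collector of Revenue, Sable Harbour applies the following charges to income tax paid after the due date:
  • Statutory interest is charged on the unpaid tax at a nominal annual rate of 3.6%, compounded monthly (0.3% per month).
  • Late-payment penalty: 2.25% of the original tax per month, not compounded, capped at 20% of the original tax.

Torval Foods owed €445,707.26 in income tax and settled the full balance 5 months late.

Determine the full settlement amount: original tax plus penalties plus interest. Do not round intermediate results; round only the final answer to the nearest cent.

Penalty: 5 × 2.25% × €445,707.26 = €50,142.07… (below the 20% cap of €89,141.45…)
Interest: €445,707.26 × ((1 + 0.003)^5 − 1) = €445,707.26 × 0.0150903… = €6,725.8431…
Total = €445,707.26 + €50,142.0668… + €6,725.8431… = €502,575.17

€502,575.17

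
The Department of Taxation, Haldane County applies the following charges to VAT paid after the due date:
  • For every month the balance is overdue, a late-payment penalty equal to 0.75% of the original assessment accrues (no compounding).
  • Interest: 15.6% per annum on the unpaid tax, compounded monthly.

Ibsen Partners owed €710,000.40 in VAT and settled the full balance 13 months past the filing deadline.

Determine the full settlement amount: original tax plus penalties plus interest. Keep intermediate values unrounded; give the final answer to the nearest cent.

Late-payment penalty = 0.75% × €710,000.40 × 13 mo = €69,225.04…
Interest (15.6%/yr ÷ 12 = 1.3%/month): €710,000.40 × ((1 + 0.013)^13 − 1) = €129,810.2602…
Total = €710,000.40 + €69,225.0390 + €129,810.2602… = €909,035.70

€909,035.70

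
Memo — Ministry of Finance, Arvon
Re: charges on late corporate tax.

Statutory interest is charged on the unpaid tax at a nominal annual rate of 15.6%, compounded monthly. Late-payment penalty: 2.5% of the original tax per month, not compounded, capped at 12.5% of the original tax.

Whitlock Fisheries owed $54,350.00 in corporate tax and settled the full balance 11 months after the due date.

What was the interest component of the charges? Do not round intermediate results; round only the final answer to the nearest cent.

$8,297.46

Interest (15.6%/yr ÷ 12 = 1.3%/month): $54,350.00 × ((1 + 0.013)^11 − 1) = $8,297.4571…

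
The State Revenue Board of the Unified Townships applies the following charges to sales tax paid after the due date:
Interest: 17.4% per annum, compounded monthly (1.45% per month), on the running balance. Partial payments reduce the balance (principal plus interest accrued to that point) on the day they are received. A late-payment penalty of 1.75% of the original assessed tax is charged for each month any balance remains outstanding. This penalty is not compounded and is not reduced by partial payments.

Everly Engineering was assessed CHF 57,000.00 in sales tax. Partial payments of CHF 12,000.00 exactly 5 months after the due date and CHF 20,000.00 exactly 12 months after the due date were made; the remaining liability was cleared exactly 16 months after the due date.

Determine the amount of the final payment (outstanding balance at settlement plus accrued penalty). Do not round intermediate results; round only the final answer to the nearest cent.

CHF 52,479.72

Balance at month 5: CHF 57,000.0000 × (1 + 0.0145)^5 = CHF 61,254.0929…
After CHF 12,000.00 payment: CHF 61,254.0929… − CHF 12,000.00 = CHF 49,254.0929…
Balance at month 12: CHF 49,254.0929… × (1 + 0.0145)^7 = CHF 54,476.1848…
After CHF 20,000.00 payment: CHF 54,476.1848… − CHF 20,000.00 = CHF 34,476.1848…
Balance at month 16: CHF 34,476.1848… × (1 + 0.0145)^4 = CHF 36,519.7172…
Penalty: 16 × 1.75% × CHF 57,000.00 = CHF 15,960.00
Final settlement = outstanding balance + penalty = CHF 36,519.7172… + CHF 15,960.00 = CHF 52,479.72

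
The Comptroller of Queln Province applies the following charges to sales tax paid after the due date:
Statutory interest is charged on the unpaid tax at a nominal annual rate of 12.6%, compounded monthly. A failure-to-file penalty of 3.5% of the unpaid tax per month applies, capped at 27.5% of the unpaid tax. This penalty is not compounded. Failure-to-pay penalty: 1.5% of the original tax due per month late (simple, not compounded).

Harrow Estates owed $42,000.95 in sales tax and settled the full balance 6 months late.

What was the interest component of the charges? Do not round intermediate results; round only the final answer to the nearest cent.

Interest (12.6%/yr ÷ 12 = 1.05%/month): $42,000.95 × ((1 + 0.0105)^6 − 1) = $2,716.4990…

$2,716.50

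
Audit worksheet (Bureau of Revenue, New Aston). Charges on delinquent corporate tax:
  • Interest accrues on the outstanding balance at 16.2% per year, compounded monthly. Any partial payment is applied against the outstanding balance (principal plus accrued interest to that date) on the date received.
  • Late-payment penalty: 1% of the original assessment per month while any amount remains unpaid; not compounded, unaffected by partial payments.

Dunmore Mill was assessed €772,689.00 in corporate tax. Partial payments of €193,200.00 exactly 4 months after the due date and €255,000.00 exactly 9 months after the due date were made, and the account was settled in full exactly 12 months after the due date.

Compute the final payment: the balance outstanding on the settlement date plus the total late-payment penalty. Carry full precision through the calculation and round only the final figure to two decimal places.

Monthly rate = 16.2% ÷ 12 = 1.35%
Balance at month 4: €772,689.0000 × (1 + 0.0135)^4 = €815,266.7715…
After €193,200.00 payment: €815,266.7715… − €193,200.00 = €622,066.7715…
Balance at month 9: €622,066.7715… × (1 + 0.0135)^5 = €665,205.4040…
After €255,000.00 payment: €665,205.4040… − €255,000.00 = €410,205.4040…
Balance at month 12: €410,205.4040… × (1 + 0.0135)^3 = €427,044.0120…
Penalty: 12 × 1% × €772,689.00 = €92,722.68
Final settlement = outstanding balance + penalty = €427,044.0120… + €92,722.68 = €519,766.69

€519,766.69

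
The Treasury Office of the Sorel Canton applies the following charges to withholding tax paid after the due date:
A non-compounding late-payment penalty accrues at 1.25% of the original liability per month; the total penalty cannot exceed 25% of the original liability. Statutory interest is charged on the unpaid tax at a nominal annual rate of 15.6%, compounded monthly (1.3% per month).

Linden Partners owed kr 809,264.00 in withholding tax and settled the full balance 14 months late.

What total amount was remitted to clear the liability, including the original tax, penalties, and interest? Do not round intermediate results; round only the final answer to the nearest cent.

Penalty: 14 × 1.25% × kr 809,264.00 = kr 141,621.20 (below the 25% cap of kr 202,316.00)
Interest: kr 809,264.00 × ((1 + 0.013)^14 − 1) = kr 809,264.00 × 0.1982081… = kr 160,402.6439…
Total = kr 809,264.00 + kr 141,621.2000 + kr 160,402.6439… = kr 1,111,287.84

kr 1,111,287.84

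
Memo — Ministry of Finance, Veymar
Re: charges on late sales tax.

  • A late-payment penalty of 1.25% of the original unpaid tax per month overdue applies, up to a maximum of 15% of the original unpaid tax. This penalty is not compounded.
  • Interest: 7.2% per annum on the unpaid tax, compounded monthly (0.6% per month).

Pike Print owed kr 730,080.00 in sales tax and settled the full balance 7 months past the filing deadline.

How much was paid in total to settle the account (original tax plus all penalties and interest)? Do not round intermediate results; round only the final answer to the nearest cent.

Penalty: 7 × 1.25% × kr 730,080.00 = kr 63,882.00 (below the 15% cap of kr 109,512.00)
Interest: kr 730,080.00 × ((1 + 0.006)^7 − 1) = kr 730,080.00 × 0.0427636… = kr 31,220.8531…
Total = kr 730,080.00 + kr 63,882.0000 + kr 31,220.8531… = kr 825,182.85

kr 825,182.85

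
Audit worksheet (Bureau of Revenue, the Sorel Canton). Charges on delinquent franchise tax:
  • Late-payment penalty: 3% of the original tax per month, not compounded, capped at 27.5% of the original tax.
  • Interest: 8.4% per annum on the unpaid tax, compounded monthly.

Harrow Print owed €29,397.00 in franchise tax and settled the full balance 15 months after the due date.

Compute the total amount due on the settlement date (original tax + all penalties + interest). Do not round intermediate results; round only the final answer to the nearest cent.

Penalty (uncapped): 15 × 3% × €29,397.00 = €13,228.65; cap = 27.5% × €29,397.00 = €8,084.18… → penalty = €8,084.18…
Interest (8.4%/yr ÷ 12 = 0.7%/month): €29,397.00 × ((1 + 0.007)^15 − 1) = €3,242.6183…
Total = €29,397.00 + €8,084.1750 + €3,242.6183… = €40,723.79

€40,723.79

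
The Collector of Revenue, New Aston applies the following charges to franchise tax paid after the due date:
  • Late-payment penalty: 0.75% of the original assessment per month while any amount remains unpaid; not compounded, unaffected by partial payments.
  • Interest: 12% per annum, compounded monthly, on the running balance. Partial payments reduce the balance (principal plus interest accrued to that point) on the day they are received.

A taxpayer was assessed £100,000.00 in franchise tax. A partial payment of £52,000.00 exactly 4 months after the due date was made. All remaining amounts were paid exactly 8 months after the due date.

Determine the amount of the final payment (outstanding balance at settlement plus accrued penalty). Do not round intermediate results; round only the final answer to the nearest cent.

£60,174.26

Monthly rate = 12% ÷ 12 = 1%
Balance at month 4: £100,000.0000 × (1 + 0.01)^4 = £104,060.4010
After £52,000.00 payment: £104,060.4010 − £52,000.00 = £52,060.4010
Balance at month 8: £52,060.4010 × (1 + 0.01)^4 = £54,174.2620…
Penalty: 8 × 0.75% × £100,000.00 = £6,000.00
Final settlement = outstanding balance + penalty = £54,174.2620… + £6,000.00 = £60,174.26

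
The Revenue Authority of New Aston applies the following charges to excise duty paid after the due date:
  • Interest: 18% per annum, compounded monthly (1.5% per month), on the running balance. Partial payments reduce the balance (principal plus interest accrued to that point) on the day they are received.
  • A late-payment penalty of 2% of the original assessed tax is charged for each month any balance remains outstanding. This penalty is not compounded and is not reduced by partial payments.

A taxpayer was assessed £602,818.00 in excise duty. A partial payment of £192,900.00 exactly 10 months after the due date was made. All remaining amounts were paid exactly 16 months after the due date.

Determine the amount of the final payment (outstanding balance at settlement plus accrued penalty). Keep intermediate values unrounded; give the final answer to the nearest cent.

£746,943.88

Balance at month 10: £602,818.0000 × (1 + 0.015)^10 = £699,594.8991…
After £192,900.00 payment: £699,594.8991… − £192,900.00 = £506,694.8991…
Balance at month 16: £506,694.8991… × (1 + 0.015)^6 = £554,042.1243…
Penalty: 16 × 2% × £602,818.00 = £192,901.76
Final settlement = outstanding balance + penalty = £554,042.1243… + £192,901.76 = £746,943.88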